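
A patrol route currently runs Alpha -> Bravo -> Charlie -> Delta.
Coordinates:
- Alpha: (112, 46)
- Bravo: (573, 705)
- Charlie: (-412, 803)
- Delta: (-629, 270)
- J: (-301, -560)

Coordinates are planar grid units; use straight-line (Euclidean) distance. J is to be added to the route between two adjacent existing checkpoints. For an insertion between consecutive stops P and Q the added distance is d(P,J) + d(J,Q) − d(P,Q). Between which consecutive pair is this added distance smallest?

Added distance for inserting J between each consecutive pair:
Alpha–Bravo: 1466.7
Bravo–Charlie: 1915.2
Charlie–Delta: 1684.5
Smallest added distance is 1466.7, inserting between Alpha and Bravo.

between Alpha and Bravo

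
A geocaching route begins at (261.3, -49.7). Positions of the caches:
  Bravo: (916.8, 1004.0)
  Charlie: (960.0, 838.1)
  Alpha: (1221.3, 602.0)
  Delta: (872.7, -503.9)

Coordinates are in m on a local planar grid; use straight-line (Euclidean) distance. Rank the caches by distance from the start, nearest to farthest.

Delta, Charlie, Alpha, Bravo

Distance from the start at (261.3, -49.7) to each:
Delta (872.7, -503.9): 761.6 m
Charlie (960.0, 838.1): 1129.8 m
Alpha (1221.3, 602.0): 1160.3 m
Bravo (916.8, 1004.0): 1241.0 m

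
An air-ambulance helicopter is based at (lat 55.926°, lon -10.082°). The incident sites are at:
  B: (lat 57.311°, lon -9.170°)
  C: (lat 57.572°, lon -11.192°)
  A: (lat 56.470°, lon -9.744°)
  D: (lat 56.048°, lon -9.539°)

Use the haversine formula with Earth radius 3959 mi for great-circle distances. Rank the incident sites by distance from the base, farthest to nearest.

C, B, A, D

Distance from the base at (lat 55.926°, lon -10.082°) to each:
C (lat 57.572°, lon -11.192°): 121.3 mi
B (lat 57.311°, lon -9.170°): 101.8 mi
A (lat 56.470°, lon -9.744°): 39.8 mi
D (lat 56.048°, lon -9.539°): 22.6 mi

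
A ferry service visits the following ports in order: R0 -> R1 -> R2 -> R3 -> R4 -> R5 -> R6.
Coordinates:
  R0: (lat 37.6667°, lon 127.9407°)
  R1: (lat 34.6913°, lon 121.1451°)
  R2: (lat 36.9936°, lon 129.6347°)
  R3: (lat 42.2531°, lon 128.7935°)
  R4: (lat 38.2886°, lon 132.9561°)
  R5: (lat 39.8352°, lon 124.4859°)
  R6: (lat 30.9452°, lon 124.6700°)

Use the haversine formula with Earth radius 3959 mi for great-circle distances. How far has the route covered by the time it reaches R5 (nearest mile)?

2116 mi

Leg distances:
R0→R1: 431.0 mi  (cumulative 431.0 mi)
R1→R2: 501.2 mi  (cumulative 932.2 mi)
R2→R3: 366.2 mi  (cumulative 1298.4 mi)
R3→R4: 350.9 mi  (cumulative 1649.3 mi)
R4→R5: 466.6 mi  (cumulative 2115.9 mi)
Cumulative distance at R5 ≈ 2116 mi.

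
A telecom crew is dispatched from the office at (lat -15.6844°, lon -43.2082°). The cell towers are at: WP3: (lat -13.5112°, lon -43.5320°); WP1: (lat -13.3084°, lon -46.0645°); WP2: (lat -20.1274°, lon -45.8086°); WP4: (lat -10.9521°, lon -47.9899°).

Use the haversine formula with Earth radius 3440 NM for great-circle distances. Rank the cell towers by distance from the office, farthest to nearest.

Distance from the office at (lat -15.6844°, lon -43.2082°) to each:
WP4 (lat -10.9521°, lon -47.9899°): 398.4 NM
WP2 (lat -20.1274°, lon -45.8086°): 305.3 NM
WP1 (lat -13.3084°, lon -46.0645°): 218.9 NM
WP3 (lat -13.5112°, lon -43.5320°): 131.8 NM

WP4, WP2, WP1, WP3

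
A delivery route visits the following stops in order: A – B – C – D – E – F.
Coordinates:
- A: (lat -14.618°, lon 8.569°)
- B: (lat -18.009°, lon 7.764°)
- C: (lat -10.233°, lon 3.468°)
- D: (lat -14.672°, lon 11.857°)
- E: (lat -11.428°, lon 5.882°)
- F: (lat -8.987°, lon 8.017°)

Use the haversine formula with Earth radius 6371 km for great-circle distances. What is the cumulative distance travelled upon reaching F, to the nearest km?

3502 km

Leg distances:
A→B: 386.7 km  (cumulative 386.7 km)
B→C: 980.7 km  (cumulative 1367.5 km)
C→D: 1035.7 km  (cumulative 2403.2 km)
D→E: 740.9 km  (cumulative 3144.1 km)
E→F: 358.1 km  (cumulative 3502.2 km)
Cumulative distance at F ≈ 3502 km.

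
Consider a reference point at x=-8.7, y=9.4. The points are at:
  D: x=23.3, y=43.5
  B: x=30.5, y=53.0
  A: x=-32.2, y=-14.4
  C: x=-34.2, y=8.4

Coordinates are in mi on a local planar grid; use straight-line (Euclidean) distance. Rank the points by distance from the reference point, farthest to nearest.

Distance from the reference point at x=-8.7, y=9.4 to each:
B x=30.5, y=53.0: 58.6 mi
D x=23.3, y=43.5: 46.8 mi
A x=-32.2, y=-14.4: 33.4 mi
C x=-34.2, y=8.4: 25.5 mi

B, D, A, C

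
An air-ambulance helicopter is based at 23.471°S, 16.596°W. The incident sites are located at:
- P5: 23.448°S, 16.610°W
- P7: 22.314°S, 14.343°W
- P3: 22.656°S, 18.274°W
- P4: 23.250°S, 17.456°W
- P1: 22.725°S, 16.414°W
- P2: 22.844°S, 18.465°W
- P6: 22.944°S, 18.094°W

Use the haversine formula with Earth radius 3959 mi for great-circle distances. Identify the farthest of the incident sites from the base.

P7

Distance to each, sorted:
P7: 164.2 mi
P2: 126.4 mi
P3: 120.6 mi
P6: 101.9 mi
P4: 56.6 mi
P1: 52.8 mi
P5: 1.8 mi
The farthest is P7 at 164.2 mi.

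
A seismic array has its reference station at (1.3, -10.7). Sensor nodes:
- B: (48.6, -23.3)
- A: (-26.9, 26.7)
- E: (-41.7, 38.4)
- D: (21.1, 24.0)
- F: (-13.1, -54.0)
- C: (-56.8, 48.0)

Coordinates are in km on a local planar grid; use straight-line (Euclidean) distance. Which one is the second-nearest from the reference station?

Distance to each, sorted:
D: 40.0 km
F: 45.6 km
A: 46.8 km
B: 48.9 km
E: 65.3 km
C: 82.6 km
The second-nearest is F at 45.6 km.

F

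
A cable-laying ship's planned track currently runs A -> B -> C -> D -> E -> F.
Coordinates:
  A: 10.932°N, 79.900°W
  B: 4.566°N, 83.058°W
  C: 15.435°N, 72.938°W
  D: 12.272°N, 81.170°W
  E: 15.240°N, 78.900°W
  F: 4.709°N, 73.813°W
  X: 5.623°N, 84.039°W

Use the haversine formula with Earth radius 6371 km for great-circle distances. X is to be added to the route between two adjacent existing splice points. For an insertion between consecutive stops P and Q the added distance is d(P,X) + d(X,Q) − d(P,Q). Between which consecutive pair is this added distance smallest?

Added distance for inserting X between each consecutive pair:
A–B: 116.9 km
B–C: 152.2 km
C–D: 1478.7 km
D–E: 1600.2 km
E–F: 1048.3 km
Smallest added distance is 116.9 km, inserting between A and B.

between A and B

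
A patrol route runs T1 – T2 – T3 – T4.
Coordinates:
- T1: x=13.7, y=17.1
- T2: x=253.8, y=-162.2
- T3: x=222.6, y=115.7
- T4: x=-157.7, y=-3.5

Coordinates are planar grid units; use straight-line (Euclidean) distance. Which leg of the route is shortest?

T2–T3

Leg distances:
T1→T2: 299.7
T2→T3: 279.6
T3→T4: 398.5
The shortest leg is T2–T3 at 279.6.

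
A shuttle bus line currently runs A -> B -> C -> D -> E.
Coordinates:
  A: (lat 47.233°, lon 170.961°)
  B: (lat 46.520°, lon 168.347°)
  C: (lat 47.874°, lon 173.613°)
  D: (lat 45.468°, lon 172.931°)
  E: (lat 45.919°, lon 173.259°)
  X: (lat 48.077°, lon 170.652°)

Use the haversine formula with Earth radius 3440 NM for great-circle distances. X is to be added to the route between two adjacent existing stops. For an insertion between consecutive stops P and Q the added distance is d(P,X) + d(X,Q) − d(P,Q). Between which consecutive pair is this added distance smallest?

Added distance for inserting X between each consecutive pair:
A–B: 69.1 NM
B–C: 22.4 NM
C–D: 155.0 NM
D–E: 320.0 NM
Smallest added distance is 22.4 NM, inserting between B and C.

between B and C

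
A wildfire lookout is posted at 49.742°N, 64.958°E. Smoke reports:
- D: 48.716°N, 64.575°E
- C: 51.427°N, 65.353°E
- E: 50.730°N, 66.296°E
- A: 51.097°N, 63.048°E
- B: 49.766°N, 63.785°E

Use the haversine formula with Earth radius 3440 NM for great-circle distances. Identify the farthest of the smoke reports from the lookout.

A

Distances from the lookout (49.742°N, 64.958°E):
A: 109.3 NM
C: 102.3 NM
E: 78.5 NM
D: 63.4 NM
B: 45.5 NM
The farthest is A at 109.3 NM.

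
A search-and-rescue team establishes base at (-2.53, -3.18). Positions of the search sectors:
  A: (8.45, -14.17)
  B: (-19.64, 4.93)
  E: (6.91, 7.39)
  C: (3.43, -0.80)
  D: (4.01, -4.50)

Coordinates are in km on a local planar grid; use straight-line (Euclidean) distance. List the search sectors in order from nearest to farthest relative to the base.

C, D, E, A, B

Computing each straight-line distance from (-2.53, -3.18):
C (3.43, -0.80): 6.4 km
D (4.01, -4.50): 6.7 km
E (6.91, 7.39): 14.2 km
A (8.45, -14.17): 15.5 km
B (-19.64, 4.93): 18.9 km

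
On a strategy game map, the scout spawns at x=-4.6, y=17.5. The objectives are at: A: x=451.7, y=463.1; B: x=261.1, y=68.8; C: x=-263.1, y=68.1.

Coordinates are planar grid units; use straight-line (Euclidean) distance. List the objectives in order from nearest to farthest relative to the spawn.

C, B, A

Computing each straight-line distance from x=-4.6, y=17.5:
C x=-263.1, y=68.1: 263.4
B x=261.1, y=68.8: 270.6
A x=451.7, y=463.1: 637.8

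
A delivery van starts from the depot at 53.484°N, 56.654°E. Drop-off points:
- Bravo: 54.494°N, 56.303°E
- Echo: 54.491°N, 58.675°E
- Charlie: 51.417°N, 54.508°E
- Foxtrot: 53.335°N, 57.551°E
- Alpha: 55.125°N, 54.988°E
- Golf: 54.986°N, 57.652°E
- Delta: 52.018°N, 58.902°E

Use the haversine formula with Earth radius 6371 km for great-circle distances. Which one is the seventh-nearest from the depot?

Distances from the depot (53.484°N, 56.654°E):
Foxtrot: 61.7 km
Bravo: 114.6 km
Echo: 173.2 km
Golf: 179.2 km
Alpha: 212.1 km
Delta: 222.4 km
Charlie: 272.0 km
The seventh-nearest is Charlie at 272.0 km.

Charlie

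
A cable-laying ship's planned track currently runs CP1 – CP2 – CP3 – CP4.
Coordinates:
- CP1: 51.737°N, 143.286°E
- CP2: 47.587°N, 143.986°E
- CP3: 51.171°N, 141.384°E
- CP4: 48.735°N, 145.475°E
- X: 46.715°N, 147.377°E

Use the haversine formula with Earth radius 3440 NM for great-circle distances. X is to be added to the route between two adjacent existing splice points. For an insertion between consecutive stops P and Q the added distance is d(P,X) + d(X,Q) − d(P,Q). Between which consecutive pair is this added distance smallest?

between CP1 and CP2

Added distance for inserting X between each consecutive pair:
CP1–CP2: 238.8 NM
CP2–CP3: 266.8 NM
CP3–CP4: 285.0 NM
Smallest added distance is 238.8 NM, inserting between CP1 and CP2.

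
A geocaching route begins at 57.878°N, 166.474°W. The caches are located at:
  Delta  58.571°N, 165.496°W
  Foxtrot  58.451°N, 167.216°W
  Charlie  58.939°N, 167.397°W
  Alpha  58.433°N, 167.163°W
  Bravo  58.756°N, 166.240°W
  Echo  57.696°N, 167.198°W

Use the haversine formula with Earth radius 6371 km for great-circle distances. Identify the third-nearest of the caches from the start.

Distance to each, sorted:
Echo: 47.4 km
Alpha: 73.8 km
Foxtrot: 77.2 km
Delta: 96.0 km
Bravo: 98.6 km
Charlie: 129.6 km
The third-nearest is Foxtrot at 77.2 km.

Foxtrot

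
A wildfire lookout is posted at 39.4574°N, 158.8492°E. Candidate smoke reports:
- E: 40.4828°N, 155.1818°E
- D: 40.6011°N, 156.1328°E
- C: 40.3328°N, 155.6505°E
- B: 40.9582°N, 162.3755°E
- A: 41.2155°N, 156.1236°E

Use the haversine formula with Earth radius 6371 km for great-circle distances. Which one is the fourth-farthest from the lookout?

C

Distances from the lookout (39.4574°N, 158.8492°E):
B: 342.8 km
E: 332.6 km
A: 302.6 km
C: 289.7 km
D: 263.9 km
The fourth-farthest is C at 289.7 km.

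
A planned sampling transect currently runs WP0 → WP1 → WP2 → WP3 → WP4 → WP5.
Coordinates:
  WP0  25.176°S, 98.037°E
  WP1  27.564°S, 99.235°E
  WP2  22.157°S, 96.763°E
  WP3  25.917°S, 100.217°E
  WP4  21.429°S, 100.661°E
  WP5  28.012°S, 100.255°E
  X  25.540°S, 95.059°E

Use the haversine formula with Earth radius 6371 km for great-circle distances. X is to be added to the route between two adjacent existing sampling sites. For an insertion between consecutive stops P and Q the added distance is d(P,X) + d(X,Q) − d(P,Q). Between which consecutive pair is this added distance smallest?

Added distance for inserting X between each consecutive pair:
WP0–WP1: 483.2 km
WP1–WP2: 235.7 km
WP2–WP3: 386.8 km
WP3–WP4: 748.8 km
WP4–WP5: 582.8 km
Smallest added distance is 235.7 km, inserting between WP1 and WP2.

between WP1 and WP2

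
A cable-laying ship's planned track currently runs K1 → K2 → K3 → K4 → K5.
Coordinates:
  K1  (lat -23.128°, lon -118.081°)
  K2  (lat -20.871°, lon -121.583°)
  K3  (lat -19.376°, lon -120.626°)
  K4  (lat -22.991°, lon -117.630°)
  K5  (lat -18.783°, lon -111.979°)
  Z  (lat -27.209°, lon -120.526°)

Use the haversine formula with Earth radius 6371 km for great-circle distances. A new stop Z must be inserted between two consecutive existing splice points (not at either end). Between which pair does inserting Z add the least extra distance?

Added distance for inserting Z between each consecutive pair:
K1–K2: 789.4 km
K2–K3: 1390.0 km
K3–K4: 915.3 km
K4–K5: 1082.6 km
Smallest added distance is 789.4 km, inserting between K1 and K2.

between K1 and K2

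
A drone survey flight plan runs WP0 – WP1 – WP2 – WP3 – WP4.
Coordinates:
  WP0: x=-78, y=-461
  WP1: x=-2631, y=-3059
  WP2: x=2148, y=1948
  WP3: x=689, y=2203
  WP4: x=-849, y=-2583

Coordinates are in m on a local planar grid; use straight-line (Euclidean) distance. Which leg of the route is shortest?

WP2–WP3

Leg distances:
WP0→WP1: 3642.4 m
WP1→WP2: 6921.6 m
WP2→WP3: 1481.1 m
WP3→WP4: 5027.1 m
The shortest leg is WP2–WP3 at 1481.1 m.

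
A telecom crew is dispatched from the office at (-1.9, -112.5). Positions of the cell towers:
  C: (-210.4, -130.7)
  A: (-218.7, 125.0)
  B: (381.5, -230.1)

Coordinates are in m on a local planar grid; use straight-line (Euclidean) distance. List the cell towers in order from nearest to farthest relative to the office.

C, A, B

Distance from the office at (-1.9, -112.5) to each:
C (-210.4, -130.7): 209.3 m
A (-218.7, 125.0): 321.6 m
B (381.5, -230.1): 401.0 m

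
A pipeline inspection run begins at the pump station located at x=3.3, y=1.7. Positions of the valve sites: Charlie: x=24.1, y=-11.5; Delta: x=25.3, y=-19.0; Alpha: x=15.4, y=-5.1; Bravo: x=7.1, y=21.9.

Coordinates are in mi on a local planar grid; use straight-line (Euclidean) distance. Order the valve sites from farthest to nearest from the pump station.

Distance from the pump station at x=3.3, y=1.7 to each:
Delta x=25.3, y=-19.0: 30.2 mi
Charlie x=24.1, y=-11.5: 24.6 mi
Bravo x=7.1, y=21.9: 20.6 mi
Alpha x=15.4, y=-5.1: 13.9 mi

Delta, Charlie, Bravo, Alpha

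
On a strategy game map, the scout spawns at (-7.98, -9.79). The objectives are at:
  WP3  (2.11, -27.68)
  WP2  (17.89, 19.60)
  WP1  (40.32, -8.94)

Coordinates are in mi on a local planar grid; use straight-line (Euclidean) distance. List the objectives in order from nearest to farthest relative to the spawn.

Computing each straight-line distance from (-7.98, -9.79):
WP3 (2.11, -27.68): 20.5 mi
WP2 (17.89, 19.60): 39.2 mi
WP1 (40.32, -8.94): 48.3 mi

WP3, WP2, WP1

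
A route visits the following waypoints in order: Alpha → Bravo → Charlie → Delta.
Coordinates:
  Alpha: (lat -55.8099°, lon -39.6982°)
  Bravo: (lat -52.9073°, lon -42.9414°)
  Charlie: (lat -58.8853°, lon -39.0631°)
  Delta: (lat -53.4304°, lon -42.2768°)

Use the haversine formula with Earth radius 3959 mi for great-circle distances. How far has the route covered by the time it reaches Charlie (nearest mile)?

Leg distances:
Alpha→Bravo: 239.3 mi  (cumulative 239.3 mi)
Bravo→Charlie: 439.4 mi  (cumulative 678.6 mi)
Cumulative distance at Charlie ≈ 679 mi.

679 mi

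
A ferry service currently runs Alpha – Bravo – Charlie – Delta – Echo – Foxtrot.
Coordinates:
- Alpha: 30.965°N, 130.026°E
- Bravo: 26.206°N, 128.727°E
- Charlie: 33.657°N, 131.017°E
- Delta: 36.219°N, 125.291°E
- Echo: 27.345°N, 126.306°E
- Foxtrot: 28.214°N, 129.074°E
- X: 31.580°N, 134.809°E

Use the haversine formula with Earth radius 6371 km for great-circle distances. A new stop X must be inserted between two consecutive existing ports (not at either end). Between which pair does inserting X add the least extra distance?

between Bravo and Charlie

Added distance for inserting X between each consecutive pair:
Alpha–Bravo: 756.4 km
Bravo–Charlie: 407.2 km
Charlie–Delta: 847.1 km
Delta–Echo: 974.5 km
Echo–Foxtrot: 1326.4 km
Smallest added distance is 407.2 km, inserting between Bravo and Charlie.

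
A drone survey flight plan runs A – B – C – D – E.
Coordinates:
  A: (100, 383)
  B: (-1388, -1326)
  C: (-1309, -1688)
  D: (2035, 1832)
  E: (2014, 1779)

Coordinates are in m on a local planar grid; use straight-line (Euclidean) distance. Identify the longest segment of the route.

C–D

Leg distances:
A→B: 2266.0 m
B→C: 370.5 m
C→D: 4855.2 m
D→E: 57.0 m
The longest leg is C–D at 4855.2 m.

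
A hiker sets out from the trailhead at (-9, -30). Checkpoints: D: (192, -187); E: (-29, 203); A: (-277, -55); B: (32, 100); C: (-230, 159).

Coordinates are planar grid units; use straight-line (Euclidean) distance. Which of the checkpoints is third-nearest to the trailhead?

Distances from the trailhead ((-9, -30)):
B: 136.3
E: 233.9
D: 255.0
A: 269.2
C: 290.8
The third-nearest is D at 255.0.

D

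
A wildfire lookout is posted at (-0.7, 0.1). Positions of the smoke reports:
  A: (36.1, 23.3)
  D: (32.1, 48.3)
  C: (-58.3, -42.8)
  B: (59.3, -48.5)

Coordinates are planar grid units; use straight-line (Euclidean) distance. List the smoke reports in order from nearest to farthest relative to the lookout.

A, D, C, B

Distances from the lookout:
A (36.1, 23.3): 43.5
D (32.1, 48.3): 58.3
C (-58.3, -42.8): 71.8
B (59.3, -48.5): 77.2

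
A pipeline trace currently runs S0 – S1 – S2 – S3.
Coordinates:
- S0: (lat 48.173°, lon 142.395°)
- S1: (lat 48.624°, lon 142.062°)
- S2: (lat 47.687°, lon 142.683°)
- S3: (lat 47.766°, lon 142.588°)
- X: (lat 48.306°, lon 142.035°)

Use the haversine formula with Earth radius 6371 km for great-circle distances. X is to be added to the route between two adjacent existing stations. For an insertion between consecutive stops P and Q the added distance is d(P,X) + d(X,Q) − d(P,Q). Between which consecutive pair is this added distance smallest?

between S1 and S2

Added distance for inserting X between each consecutive pair:
S0–S1: 10.1 km
S1–S2: 5.5 km
S2–S3: 145.5 km
Smallest added distance is 5.5 km, inserting between S1 and S2.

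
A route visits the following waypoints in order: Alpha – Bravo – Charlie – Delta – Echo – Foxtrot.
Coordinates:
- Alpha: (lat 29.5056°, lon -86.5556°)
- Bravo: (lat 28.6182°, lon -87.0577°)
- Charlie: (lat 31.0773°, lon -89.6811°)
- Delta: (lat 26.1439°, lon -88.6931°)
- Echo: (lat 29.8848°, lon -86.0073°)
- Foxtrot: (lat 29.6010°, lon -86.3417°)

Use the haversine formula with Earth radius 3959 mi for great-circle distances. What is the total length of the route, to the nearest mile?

980 mi

Leg distances:
Alpha→Bravo: 68.4 mi  (cumulative 68.4 mi)
Bravo→Charlie: 231.5 mi  (cumulative 299.9 mi)
Charlie→Delta: 346.1 mi  (cumulative 646.0 mi)
Delta→Echo: 306.0 mi  (cumulative 952.0 mi)
Echo→Foxtrot: 28.1 mi  (cumulative 980.1 mi)
Total route length ≈ 980 mi.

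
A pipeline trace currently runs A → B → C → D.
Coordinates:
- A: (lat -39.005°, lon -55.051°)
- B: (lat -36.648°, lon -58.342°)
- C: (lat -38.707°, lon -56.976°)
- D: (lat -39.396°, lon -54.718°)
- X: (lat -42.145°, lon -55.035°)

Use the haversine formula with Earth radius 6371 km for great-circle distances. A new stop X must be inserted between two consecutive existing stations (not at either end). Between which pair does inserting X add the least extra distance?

Added distance for inserting X between each consecutive pair:
A–B: 632.9 km
B–C: 831.4 km
C–D: 513.4 km
Smallest added distance is 513.4 km, inserting between C and D.

between C and D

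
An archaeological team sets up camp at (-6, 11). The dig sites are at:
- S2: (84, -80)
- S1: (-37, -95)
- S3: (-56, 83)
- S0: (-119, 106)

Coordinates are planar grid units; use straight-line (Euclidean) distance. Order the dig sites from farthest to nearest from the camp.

Distances from the camp:
S0 (-119, 106): 147.6
S2 (84, -80): 128.0
S1 (-37, -95): 110.4
S3 (-56, 83): 87.7

S0, S2, S1, S3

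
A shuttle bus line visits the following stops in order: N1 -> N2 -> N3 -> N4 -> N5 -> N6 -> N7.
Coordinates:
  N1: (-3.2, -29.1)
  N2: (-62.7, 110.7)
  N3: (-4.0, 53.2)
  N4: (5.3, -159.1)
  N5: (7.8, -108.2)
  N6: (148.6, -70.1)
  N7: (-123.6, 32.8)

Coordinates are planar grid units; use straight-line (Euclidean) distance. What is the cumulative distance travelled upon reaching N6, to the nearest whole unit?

643

Leg distances:
N1→N2: 151.9  (cumulative 151.9)
N2→N3: 82.2  (cumulative 234.1)
N3→N4: 212.5  (cumulative 446.6)
N4→N5: 51.0  (cumulative 497.6)
N5→N6: 145.9  (cumulative 643.4)
Cumulative distance at N6 ≈ 643.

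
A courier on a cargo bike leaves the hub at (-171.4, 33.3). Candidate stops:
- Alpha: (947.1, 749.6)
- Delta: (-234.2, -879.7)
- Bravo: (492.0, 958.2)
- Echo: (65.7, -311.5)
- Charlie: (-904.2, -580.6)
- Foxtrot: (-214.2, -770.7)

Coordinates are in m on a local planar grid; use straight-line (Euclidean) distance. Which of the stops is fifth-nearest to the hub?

Bravo

Distance to each, sorted:
Echo: 418.5 m
Foxtrot: 805.1 m
Delta: 915.2 m
Charlie: 956.0 m
Bravo: 1138.2 m
Alpha: 1328.2 m
The fifth-nearest is Bravo at 1138.2 m.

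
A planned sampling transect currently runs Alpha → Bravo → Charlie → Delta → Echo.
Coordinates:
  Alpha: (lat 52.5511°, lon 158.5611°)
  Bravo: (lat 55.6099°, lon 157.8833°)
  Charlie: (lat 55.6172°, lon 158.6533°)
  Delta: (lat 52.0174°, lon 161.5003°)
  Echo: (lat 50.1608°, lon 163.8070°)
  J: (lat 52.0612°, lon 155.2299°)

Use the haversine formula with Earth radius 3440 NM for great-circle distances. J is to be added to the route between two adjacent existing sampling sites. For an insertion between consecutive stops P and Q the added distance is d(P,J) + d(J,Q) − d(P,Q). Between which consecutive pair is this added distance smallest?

between Alpha and Bravo

Added distance for inserting J between each consecutive pair:
Alpha–Bravo: 173.4 NM
Bravo–Charlie: 452.2 NM
Charlie–Delta: 238.5 NM
Delta–Echo: 432.7 NM
Smallest added distance is 173.4 NM, inserting between Alpha and Bravo.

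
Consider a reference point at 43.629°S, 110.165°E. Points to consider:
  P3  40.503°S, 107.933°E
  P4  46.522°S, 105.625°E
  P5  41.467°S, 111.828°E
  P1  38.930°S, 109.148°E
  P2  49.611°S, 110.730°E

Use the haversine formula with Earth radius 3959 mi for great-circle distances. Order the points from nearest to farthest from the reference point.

P5, P3, P4, P1, P2

Computing each great-circle distance from 43.629°S, 110.165°E:
P5 41.467°S, 111.828°E: 171.7 mi
P3 40.503°S, 107.933°E: 244.4 mi
P4 46.522°S, 105.625°E: 298.3 mi
P1 38.930°S, 109.148°E: 328.9 mi
P2 49.611°S, 110.730°E: 414.2 mi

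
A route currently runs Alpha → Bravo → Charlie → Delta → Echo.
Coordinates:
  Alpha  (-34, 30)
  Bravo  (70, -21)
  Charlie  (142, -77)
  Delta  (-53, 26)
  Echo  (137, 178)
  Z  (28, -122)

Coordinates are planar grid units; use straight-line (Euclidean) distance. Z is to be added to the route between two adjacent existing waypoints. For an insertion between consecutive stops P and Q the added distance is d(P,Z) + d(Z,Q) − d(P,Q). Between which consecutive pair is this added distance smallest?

between Charlie and Delta

Added distance for inserting Z between each consecutive pair:
Alpha–Bravo: 157.7
Bravo–Charlie: 140.7
Charlie–Delta: 70.7
Delta–Echo: 244.6
Smallest added distance is 70.7, inserting between Charlie and Delta.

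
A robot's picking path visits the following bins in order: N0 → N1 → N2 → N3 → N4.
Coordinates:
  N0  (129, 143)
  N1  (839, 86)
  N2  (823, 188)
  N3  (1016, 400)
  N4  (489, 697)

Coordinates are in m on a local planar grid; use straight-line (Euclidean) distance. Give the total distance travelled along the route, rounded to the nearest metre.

Leg distances:
N0→N1: 712.3 m  (cumulative 712.3 m)
N1→N2: 103.2 m  (cumulative 815.5 m)
N2→N3: 286.7 m  (cumulative 1102.2 m)
N3→N4: 604.9 m  (cumulative 1707.2 m)
Total route length ≈ 1707 m.

1707 m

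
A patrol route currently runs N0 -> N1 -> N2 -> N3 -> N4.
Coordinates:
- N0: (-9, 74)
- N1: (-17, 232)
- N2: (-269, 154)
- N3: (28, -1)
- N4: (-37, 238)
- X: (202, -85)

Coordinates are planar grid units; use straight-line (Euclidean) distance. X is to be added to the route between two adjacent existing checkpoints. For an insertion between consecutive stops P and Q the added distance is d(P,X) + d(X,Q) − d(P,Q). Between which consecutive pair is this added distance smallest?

Added distance for inserting X between each consecutive pair:
N0–N1: 491.3
N1–N2: 649.7
N2–N3: 386.4
N3–N4: 347.3
Smallest added distance is 347.3, inserting between N3 and N4.

between N3 and N4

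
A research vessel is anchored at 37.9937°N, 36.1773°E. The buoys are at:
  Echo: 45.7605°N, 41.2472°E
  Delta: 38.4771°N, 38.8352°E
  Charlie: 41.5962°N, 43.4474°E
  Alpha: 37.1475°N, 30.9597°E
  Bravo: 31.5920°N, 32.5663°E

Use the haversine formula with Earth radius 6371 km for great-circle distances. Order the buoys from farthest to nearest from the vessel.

Distance from the vessel at 37.9937°N, 36.1773°E to each:
Echo 45.7605°N, 41.2472°E: 959.7 km
Bravo 31.5920°N, 32.5663°E: 784.3 km
Charlie 41.5962°N, 43.4474°E: 738.7 km
Alpha 37.1475°N, 30.9597°E: 469.3 km
Delta 38.4771°N, 38.8352°E: 238.3 km

Echo, Bravo, Charlie, Alpha, Delta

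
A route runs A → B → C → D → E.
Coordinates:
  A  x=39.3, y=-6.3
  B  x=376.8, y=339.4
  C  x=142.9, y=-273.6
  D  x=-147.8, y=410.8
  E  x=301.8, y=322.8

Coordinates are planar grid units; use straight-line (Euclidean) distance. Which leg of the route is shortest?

D–E

Leg distances:
A→B: 483.1
B→C: 656.1
C→D: 743.6
D→E: 458.1
The shortest leg is D–E at 458.1.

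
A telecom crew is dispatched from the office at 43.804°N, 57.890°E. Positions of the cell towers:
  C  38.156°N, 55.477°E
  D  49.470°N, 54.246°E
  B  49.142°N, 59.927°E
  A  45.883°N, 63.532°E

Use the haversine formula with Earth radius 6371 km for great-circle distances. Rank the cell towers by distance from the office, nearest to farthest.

Computing each great-circle distance from 43.804°N, 57.890°E:
A 45.883°N, 63.532°E: 501.1 km
B 49.142°N, 59.927°E: 613.7 km
C 38.156°N, 55.477°E: 659.8 km
D 49.470°N, 54.246°E: 688.5 km

A, B, C, D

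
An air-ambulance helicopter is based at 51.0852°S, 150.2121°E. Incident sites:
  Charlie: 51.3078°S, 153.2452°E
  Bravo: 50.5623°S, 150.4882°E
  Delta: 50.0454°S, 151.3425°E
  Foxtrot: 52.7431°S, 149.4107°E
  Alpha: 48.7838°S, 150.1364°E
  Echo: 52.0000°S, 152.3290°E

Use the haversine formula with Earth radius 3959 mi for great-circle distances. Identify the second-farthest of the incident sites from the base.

Charlie

Distances from the base (51.0852°S, 150.2121°E):
Alpha: 159.1 mi
Charlie: 132.2 mi
Foxtrot: 119.5 mi
Echo: 110.8 mi
Delta: 87.3 mi
Bravo: 38.1 mi
The second-farthest is Charlie at 132.2 mi.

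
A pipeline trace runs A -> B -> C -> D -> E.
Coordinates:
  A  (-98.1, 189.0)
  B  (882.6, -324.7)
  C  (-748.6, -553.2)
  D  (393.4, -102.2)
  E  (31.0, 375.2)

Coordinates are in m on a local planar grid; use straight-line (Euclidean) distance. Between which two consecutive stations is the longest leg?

B–C

Leg distances:
A→B: 1107.1 m
B→C: 1647.1 m
C→D: 1227.8 m
D→E: 599.4 m
The longest leg is B–C at 1647.1 m.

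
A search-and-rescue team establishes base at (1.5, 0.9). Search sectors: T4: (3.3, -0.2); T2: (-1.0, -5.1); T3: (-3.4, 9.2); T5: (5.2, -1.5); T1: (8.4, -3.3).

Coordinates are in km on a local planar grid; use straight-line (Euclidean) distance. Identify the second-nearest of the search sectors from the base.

Distance to each, sorted:
T4: 2.1 km
T5: 4.4 km
T2: 6.5 km
T1: 8.1 km
T3: 9.6 km
The second-nearest is T5 at 4.4 km.

T5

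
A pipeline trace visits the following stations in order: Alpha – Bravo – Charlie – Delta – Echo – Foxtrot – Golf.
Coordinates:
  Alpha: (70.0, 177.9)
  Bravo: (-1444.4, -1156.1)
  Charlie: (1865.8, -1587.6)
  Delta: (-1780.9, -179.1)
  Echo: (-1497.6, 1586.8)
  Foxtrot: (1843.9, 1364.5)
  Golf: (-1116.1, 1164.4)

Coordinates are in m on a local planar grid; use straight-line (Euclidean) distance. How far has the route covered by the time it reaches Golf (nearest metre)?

17370 m

Leg distances:
Alpha→Bravo: 2018.2 m  (cumulative 2018.2 m)
Bravo→Charlie: 3338.2 m  (cumulative 5356.4 m)
Charlie→Delta: 3909.3 m  (cumulative 9265.6 m)
Delta→Echo: 1788.5 m  (cumulative 11054.1 m)
Echo→Foxtrot: 3348.9 m  (cumulative 14403.0 m)
Foxtrot→Golf: 2966.8 m  (cumulative 17369.7 m)
Cumulative distance at Golf ≈ 17370 m.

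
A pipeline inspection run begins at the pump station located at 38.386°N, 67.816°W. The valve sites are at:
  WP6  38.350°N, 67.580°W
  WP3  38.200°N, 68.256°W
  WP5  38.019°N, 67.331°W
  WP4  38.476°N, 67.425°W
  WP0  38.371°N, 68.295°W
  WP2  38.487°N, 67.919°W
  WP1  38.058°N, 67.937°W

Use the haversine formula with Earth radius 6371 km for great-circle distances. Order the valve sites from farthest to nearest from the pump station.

Distance from the pump station at 38.386°N, 67.816°W to each:
WP5 38.019°N, 67.331°W: 58.8 km
WP3 38.200°N, 68.256°W: 43.6 km
WP0 38.371°N, 68.295°W: 41.8 km
WP1 38.058°N, 67.937°W: 38.0 km
WP4 38.476°N, 67.425°W: 35.5 km
WP6 38.350°N, 67.580°W: 21.0 km
WP2 38.487°N, 67.919°W: 14.4 km

WP5, WP3, WP0, WP1, WP4, WP6, WP2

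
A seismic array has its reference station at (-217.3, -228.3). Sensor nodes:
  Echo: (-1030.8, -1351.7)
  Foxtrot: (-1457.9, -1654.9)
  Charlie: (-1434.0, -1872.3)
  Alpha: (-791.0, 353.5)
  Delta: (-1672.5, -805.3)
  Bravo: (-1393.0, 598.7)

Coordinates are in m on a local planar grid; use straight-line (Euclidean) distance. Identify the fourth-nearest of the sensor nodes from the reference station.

Distances from the reference station ((-217.3, -228.3)):
Alpha: 817.1 m
Echo: 1387.0 m
Bravo: 1437.4 m
Delta: 1565.4 m
Foxtrot: 1890.6 m
Charlie: 2045.3 m
The fourth-nearest is Delta at 1565.4 m.

Delta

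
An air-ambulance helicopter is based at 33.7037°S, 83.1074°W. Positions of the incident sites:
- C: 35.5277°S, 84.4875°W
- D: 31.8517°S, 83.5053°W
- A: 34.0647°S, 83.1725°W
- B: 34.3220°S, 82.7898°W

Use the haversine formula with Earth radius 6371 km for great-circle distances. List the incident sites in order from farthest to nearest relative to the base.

Computing each great-circle distance from 33.7037°S, 83.1074°W:
C 35.5277°S, 84.4875°W: 238.9 km
D 31.8517°S, 83.5053°W: 209.3 km
B 34.3220°S, 82.7898°W: 74.7 km
A 34.0647°S, 83.1725°W: 40.6 km

C, D, B, A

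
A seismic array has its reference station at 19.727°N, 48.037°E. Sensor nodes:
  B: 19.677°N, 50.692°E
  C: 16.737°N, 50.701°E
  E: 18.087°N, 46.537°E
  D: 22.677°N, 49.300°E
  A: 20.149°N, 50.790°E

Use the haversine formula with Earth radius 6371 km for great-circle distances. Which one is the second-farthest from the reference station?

D

Distance to each, sorted:
C: 435.5 km
D: 353.2 km
A: 291.6 km
B: 278.0 km
E: 241.1 km
The second-farthest is D at 353.2 km.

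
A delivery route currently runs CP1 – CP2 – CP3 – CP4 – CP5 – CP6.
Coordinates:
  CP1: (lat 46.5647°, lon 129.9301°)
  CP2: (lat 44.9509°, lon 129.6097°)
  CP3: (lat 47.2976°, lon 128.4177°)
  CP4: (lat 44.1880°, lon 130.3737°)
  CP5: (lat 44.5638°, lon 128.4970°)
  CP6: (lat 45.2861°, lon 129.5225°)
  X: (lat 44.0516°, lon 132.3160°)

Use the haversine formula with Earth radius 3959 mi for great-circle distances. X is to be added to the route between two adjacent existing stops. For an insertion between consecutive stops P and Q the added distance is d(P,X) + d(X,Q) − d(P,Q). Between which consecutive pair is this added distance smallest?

between CP3 and CP4

Added distance for inserting X between each consecutive pair:
CP1–CP2: 243.3 mi
CP2–CP3: 267.9 mi
CP3–CP4: 154.9 mi
CP4–CP5: 192.7 mi
CP5–CP6: 282.9 mi
Smallest added distance is 154.9 mi, inserting between CP3 and CP4.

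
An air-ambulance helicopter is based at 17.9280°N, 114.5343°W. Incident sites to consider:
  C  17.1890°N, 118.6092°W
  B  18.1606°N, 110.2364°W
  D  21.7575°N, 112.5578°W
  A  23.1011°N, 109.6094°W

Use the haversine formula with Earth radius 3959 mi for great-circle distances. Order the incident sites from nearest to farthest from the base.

C, B, D, A

Distance from the base at 17.9280°N, 114.5343°W to each:
C 17.1890°N, 118.6092°W: 273.3 mi
B 18.1606°N, 110.2364°W: 282.8 mi
D 21.7575°N, 112.5578°W: 294.1 mi
A 23.1011°N, 109.6094°W: 478.8 mi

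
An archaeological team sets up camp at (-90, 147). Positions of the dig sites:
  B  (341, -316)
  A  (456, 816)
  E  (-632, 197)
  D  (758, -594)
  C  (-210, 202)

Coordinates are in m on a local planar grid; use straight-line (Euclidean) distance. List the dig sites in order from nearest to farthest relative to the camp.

C, E, B, A, D

Computing each straight-line distance from (-90, 147):
C (-210, 202): 132.0 m
E (-632, 197): 544.3 m
B (341, -316): 632.6 m
A (456, 816): 863.5 m
D (758, -594): 1126.1 m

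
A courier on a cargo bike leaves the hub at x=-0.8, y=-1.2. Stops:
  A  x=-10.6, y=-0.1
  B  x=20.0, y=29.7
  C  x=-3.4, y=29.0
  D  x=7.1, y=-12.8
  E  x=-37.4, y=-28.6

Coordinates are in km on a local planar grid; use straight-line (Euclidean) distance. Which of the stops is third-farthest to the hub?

C

Distances from the hub (x=-0.8, y=-1.2):
E: 45.7 km
B: 37.2 km
C: 30.3 km
D: 14.0 km
A: 9.9 km
The third-farthest is C at 30.3 km.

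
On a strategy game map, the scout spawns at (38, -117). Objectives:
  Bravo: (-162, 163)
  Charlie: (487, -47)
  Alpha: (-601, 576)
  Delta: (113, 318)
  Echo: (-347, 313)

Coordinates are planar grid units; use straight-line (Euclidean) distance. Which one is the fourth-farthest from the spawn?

Distances from the spawn ((38, -117)):
Alpha: 942.6
Echo: 577.2
Charlie: 454.4
Delta: 441.4
Bravo: 344.1
The fourth-farthest is Delta at 441.4.

Delta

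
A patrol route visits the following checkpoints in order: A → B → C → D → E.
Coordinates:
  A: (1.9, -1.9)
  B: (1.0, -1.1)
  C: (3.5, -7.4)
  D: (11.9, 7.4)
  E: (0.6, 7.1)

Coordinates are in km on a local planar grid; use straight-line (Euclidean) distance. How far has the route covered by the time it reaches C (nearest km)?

8 km

Leg distances:
A→B: 1.2 km  (cumulative 1.2 km)
B→C: 6.8 km  (cumulative 8.0 km)
Cumulative distance at C ≈ 8 km.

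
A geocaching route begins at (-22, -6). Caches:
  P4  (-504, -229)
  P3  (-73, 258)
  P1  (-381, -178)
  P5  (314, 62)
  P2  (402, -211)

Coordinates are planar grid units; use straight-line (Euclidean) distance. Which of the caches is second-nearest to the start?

P5

Distance to each, sorted:
P3: 268.9
P5: 342.8
P1: 398.1
P2: 471.0
P4: 531.1
The second-nearest is P5 at 342.8.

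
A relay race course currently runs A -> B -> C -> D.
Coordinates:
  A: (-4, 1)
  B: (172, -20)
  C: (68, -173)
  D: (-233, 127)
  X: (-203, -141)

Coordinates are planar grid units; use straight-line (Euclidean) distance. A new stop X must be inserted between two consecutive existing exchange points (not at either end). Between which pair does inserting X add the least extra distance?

Added distance for inserting X between each consecutive pair:
A–B: 461.3
B–C: 481.9
C–D: 117.6
Smallest added distance is 117.6, inserting between C and D.

between C and D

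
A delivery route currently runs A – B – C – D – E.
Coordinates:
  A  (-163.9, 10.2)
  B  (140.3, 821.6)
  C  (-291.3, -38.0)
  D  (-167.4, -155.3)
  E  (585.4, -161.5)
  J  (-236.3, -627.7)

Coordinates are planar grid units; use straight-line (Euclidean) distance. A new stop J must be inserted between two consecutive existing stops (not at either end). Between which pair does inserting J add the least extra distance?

Added distance for inserting J between each consecutive pair:
A–B: 1272.9
B–C: 1127.8
C–D: 899.0
D–E: 669.3
Smallest added distance is 669.3, inserting between D and E.

between D and E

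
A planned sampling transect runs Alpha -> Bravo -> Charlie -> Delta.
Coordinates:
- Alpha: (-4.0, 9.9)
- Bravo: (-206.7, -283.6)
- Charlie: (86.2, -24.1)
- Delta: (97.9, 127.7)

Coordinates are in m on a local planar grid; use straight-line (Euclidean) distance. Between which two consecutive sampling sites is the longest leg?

Bravo–Charlie

Leg distances:
Alpha→Bravo: 356.7 m
Bravo→Charlie: 391.3 m
Charlie→Delta: 152.3 m
The longest leg is Bravo–Charlie at 391.3 m.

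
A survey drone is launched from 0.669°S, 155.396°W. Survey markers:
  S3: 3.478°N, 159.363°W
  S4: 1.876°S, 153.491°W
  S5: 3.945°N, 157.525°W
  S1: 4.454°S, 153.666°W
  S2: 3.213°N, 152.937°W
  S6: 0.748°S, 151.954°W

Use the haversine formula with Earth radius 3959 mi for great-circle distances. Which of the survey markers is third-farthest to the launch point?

Distances from the launch point (0.669°S, 155.396°W):
S3: 396.4 mi
S5: 351.1 mi
S2: 317.5 mi
S1: 287.5 mi
S6: 237.9 mi
S4: 155.8 mi
The third-farthest is S2 at 317.5 mi.

S2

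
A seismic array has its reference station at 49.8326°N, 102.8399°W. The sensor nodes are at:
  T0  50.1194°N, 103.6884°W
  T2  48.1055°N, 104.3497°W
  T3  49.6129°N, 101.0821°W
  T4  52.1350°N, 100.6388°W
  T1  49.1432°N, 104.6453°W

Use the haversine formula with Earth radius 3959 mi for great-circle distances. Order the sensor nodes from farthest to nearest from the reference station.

T4, T2, T1, T3, T0

Computing each great-circle distance from 49.8326°N, 102.8399°W:
T4 52.1350°N, 100.6388°W: 185.7 mi
T2 48.1055°N, 104.3497°W: 137.6 mi
T1 49.1432°N, 104.6453°W: 94.0 mi
T3 49.6129°N, 101.0821°W: 80.0 mi
T0 50.1194°N, 103.6884°W: 42.6 mi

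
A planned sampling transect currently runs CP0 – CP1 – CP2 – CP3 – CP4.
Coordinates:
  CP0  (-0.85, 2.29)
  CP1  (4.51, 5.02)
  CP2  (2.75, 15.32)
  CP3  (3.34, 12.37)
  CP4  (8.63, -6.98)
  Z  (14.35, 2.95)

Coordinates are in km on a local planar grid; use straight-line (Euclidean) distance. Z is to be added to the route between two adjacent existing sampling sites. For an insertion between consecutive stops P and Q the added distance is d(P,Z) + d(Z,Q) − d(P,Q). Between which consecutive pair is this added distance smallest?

Added distance for inserting Z between each consecutive pair:
CP0–CP1: 19.3 km
CP1–CP2: 16.6 km
CP2–CP3: 28.4 km
CP3–CP4: 5.9 km
Smallest added distance is 5.9 km, inserting between CP3 and CP4.

between CP3 and CP4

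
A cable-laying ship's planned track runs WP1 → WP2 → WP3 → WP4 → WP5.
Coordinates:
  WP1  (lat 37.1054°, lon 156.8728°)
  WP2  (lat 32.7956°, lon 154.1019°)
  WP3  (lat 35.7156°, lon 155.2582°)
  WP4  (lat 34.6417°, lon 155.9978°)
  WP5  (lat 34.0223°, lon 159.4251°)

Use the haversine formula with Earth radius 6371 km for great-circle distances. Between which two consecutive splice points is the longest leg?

WP1–WP2

Leg distances:
WP1→WP2: 541.6 km
WP2→WP3: 341.6 km
WP3→WP4: 137.0 km
WP4→WP5: 322.1 km
The longest leg is WP1–WP2 at 541.6 km.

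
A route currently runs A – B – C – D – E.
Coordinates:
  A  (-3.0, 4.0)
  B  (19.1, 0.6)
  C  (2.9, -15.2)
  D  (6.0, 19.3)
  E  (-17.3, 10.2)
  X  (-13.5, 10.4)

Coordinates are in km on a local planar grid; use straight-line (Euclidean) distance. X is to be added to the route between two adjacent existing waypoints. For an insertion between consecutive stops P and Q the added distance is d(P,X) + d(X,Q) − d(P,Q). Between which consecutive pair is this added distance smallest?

between D and E

Added distance for inserting X between each consecutive pair:
A–B: 24.0 km
B–C: 41.8 km
C–D: 17.2 km
D–E: 0.2 km
Smallest added distance is 0.2 km, inserting between D and E.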